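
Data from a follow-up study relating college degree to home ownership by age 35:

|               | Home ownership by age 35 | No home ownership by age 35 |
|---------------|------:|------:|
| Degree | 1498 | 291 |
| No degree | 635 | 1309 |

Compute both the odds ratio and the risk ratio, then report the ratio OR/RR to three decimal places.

Cells: a = 1498, b = 291, c = 635, d = 1309.
OR = (1498·1309)/(291·635) = 1960882/184785 = 10.61169
Risk in exposed = 1498/1789 = 0.83734; risk in unexposed = 635/1944 = 0.32665; RR = 2.56345
OR/RR = 10.61169 / 2.56345 = 4.13962
The outcome is not rare, so the OR lies further from 1 than the RR.

4.140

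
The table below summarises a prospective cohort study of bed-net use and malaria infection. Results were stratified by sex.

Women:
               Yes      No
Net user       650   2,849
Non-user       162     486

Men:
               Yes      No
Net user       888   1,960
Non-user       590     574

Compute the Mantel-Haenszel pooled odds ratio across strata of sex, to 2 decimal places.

0.51

OR_MH = Σ(aᵢdᵢ/nᵢ) / Σ(bᵢcᵢ/nᵢ), where nᵢ is the stratum total.
Stratum 1 (Women): n = 4147; a·d/n = 650·486/4147 = 76.1755; b·c/n = 2849·162/4147 = 111.2944
Stratum 2 (Men): n = 4012; a·d/n = 888·574/4012 = 127.0469; b·c/n = 1960·590/4012 = 288.2353
OR_MH = (76.1755 + 127.0469) / (111.2944 + 288.2353) = 203.2224 / 399.5297 = 0.50865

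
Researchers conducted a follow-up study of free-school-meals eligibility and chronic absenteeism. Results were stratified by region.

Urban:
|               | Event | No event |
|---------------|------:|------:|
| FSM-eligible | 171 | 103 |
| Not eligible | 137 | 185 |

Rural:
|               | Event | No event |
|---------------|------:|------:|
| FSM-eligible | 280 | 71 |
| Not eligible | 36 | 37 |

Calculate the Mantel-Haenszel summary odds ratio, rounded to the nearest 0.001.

OR_MH = Σ(aᵢdᵢ/nᵢ) / Σ(bᵢcᵢ/nᵢ), where nᵢ is the stratum total.
Stratum 1 (Urban): n = 596; a·d/n = 171·185/596 = 53.0789; b·c/n = 103·137/596 = 23.6762
Stratum 2 (Rural): n = 424; a·d/n = 280·37/424 = 24.4340; b·c/n = 71·36/424 = 6.0283
OR_MH = (53.0789 + 24.4340) / (23.6762 + 6.0283) = 77.5128 / 29.7045 = 2.60947

2.609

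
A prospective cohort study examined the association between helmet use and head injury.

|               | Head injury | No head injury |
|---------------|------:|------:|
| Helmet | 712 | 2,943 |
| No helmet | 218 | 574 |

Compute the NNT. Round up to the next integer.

Risk in treated group = 712/3655 = 0.19480; risk in control = 218/792 = 0.27525.
Absolute risk reduction = 0.27525 − 0.19480 = 0.08045
NNT = 1 / ARR = 1 / 0.08045 = 12.430 → round up → 13

13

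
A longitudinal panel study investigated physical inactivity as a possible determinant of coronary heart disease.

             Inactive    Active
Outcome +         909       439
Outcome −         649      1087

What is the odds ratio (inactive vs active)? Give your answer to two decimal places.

3.47

Reading the table with exposure as columns: a = 909 (Inactive, case), b = 649 (Inactive, non-case), c = 439 (Active, case), d = 1087.
OR = (a·d)/(b·c) = (909 × 1087) / (649 × 439) = 988083 / 284911 = 3.46804
The odds of coronary heart disease are about 3.47 times as high in the inactive group.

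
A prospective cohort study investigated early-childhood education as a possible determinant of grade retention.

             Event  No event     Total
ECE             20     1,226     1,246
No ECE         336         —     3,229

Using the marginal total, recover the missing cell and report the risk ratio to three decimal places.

The missing cell is in the unexposed row: 3229 − 336 = 2893.
So a = 20, b = 1226, c = 336, d = 2893.
RR = [a/(a+b)] / [c/(c+d)] = (20/1246) / (336/3229) = 0.01605/0.10406 = 0.15426

0.154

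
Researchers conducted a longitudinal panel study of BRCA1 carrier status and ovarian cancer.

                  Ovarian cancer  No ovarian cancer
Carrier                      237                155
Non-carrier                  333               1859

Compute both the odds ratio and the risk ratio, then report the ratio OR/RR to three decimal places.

Cells: a = 237, b = 155, c = 333, d = 1859.
OR = (237·1859)/(155·333) = 440583/51615 = 8.53595
Risk in exposed = 237/392 = 0.60459; risk in unexposed = 333/2192 = 0.15192; RR = 3.97978
OR/RR = 8.53595 / 3.97978 = 2.14483
The outcome is not rare, so the OR lies further from 1 than the RR.

2.145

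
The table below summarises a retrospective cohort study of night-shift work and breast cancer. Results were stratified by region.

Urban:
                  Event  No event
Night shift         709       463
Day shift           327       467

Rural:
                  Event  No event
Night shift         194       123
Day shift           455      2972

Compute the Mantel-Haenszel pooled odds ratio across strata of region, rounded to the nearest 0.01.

OR_MH = Σ(aᵢdᵢ/nᵢ) / Σ(bᵢcᵢ/nᵢ), where nᵢ is the stratum total.
Stratum 1 (Urban): n = 1966; a·d/n = 709·467/1966 = 168.4145; b·c/n = 463·327/1966 = 77.0097
Stratum 2 (Rural): n = 3744; a·d/n = 194·2972/3744 = 153.9979; b·c/n = 123·455/3744 = 14.9479
OR_MH = (168.4145 + 153.9979) / (77.0097 + 14.9479) = 322.4124 / 91.9576 = 3.50610

3.51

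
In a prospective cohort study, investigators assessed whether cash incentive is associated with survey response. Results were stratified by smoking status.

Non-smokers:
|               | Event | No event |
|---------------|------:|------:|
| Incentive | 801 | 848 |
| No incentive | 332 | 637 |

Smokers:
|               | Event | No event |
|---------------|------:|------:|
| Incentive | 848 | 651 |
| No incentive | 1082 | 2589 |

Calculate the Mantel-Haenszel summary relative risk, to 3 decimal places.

RR_MH = Σ(aᵢ·n₀ᵢ/nᵢ) / Σ(cᵢ·n₁ᵢ/nᵢ), with n₁ᵢ = aᵢ+bᵢ (exposed), n₀ᵢ = cᵢ+dᵢ (unexposed), nᵢ = n₁ᵢ+n₀ᵢ.
Stratum 1 (Non-smokers): n₁ = 1649, n₀ = 969, n = 2618; a·n₀/n = 801·969/2618 = 296.4740; c·n₁/n = 332·1649/2618 = 209.1169
Stratum 2 (Smokers): n₁ = 1499, n₀ = 3671, n = 5170; a·n₀/n = 848·3671/5170 = 602.1292; c·n₁/n = 1082·1499/5170 = 313.7172
RR_MH = (296.4740 + 602.1292) / (209.1169 + 313.7172) = 898.6032 / 522.8341 = 1.71872

1.719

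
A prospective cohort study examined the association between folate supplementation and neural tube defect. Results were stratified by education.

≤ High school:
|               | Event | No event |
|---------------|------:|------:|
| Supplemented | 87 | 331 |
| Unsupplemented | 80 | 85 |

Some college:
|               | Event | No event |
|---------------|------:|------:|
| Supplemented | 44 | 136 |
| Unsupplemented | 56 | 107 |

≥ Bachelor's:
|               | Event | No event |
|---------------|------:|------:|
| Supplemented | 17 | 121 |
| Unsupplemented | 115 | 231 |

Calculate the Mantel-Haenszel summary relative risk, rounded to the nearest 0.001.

RR_MH = Σ(aᵢ·n₀ᵢ/nᵢ) / Σ(cᵢ·n₁ᵢ/nᵢ), with n₁ᵢ = aᵢ+bᵢ (exposed), n₀ᵢ = cᵢ+dᵢ (unexposed), nᵢ = n₁ᵢ+n₀ᵢ.
Stratum 1 (≤ High school): n₁ = 418, n₀ = 165, n = 583; a·n₀/n = 87·165/583 = 24.6226; c·n₁/n = 80·418/583 = 57.3585
Stratum 2 (Some college): n₁ = 180, n₀ = 163, n = 343; a·n₀/n = 44·163/343 = 20.9096; c·n₁/n = 56·180/343 = 29.3878
Stratum 3 (≥ Bachelor's): n₁ = 138, n₀ = 346, n = 484; a·n₀/n = 17·346/484 = 12.1529; c·n₁/n = 115·138/484 = 32.7893
RR_MH = (24.6226 + 20.9096 + 12.1529) / (57.3585 + 29.3878 + 32.7893) = 57.6852 / 119.5355 = 0.48258

0.483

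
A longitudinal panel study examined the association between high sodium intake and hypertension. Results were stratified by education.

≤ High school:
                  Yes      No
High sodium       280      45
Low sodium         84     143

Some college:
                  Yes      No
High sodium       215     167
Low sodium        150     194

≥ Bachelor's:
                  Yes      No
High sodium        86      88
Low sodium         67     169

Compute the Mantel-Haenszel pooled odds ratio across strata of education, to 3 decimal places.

2.968

OR_MH = Σ(aᵢdᵢ/nᵢ) / Σ(bᵢcᵢ/nᵢ), where nᵢ is the stratum total.
Stratum 1 (≤ High school): n = 552; a·d/n = 280·143/552 = 72.5362; b·c/n = 45·84/552 = 6.8478
Stratum 2 (Some college): n = 726; a·d/n = 215·194/726 = 57.4518; b·c/n = 167·150/726 = 34.5041
Stratum 3 (≥ Bachelor's): n = 410; a·d/n = 86·169/410 = 35.4488; b·c/n = 88·67/410 = 14.3805
OR_MH = (72.5362 + 57.4518 + 35.4488) / (6.8478 + 34.5041 + 14.3805) = 165.4368 / 55.7324 = 2.96841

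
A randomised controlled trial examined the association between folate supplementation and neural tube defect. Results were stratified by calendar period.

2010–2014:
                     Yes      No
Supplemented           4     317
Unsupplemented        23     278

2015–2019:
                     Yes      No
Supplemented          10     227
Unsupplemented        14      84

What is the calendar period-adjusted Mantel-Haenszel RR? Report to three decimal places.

0.223

RR_MH = Σ(aᵢ·n₀ᵢ/nᵢ) / Σ(cᵢ·n₁ᵢ/nᵢ), with n₁ᵢ = aᵢ+bᵢ (exposed), n₀ᵢ = cᵢ+dᵢ (unexposed), nᵢ = n₁ᵢ+n₀ᵢ.
Stratum 1 (2010–2014): n₁ = 321, n₀ = 301, n = 622; a·n₀/n = 4·301/622 = 1.9357; c·n₁/n = 23·321/622 = 11.8698
Stratum 2 (2015–2019): n₁ = 237, n₀ = 98, n = 335; a·n₀/n = 10·98/335 = 2.9254; c·n₁/n = 14·237/335 = 9.9045
RR_MH = (1.9357 + 2.9254) / (11.8698 + 9.9045) = 4.8611 / 21.7743 = 0.22325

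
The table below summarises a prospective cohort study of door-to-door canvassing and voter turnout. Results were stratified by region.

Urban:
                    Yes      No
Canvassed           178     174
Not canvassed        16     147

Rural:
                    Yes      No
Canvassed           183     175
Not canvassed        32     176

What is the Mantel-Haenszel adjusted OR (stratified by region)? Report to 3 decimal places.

7.040

OR_MH = Σ(aᵢdᵢ/nᵢ) / Σ(bᵢcᵢ/nᵢ), where nᵢ is the stratum total.
Stratum 1 (Urban): n = 515; a·d/n = 178·147/515 = 50.8078; b·c/n = 174·16/515 = 5.4058
Stratum 2 (Rural): n = 566; a·d/n = 183·176/566 = 56.9046; b·c/n = 175·32/566 = 9.8940
OR_MH = (50.8078 + 56.9046) / (5.4058 + 9.8940) = 107.7124 / 15.2998 = 7.04011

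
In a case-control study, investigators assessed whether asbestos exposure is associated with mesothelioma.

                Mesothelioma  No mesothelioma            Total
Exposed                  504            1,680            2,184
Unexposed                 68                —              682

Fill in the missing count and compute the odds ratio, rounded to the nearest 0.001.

The missing cell is in the unexposed row: 682 − 68 = 614.
So a = 504, b = 1680, c = 68, d = 614.
OR = (a·d)/(b·c) = (504 × 614) / (1680 × 68) = 309456 / 114240 = 2.70882

2.709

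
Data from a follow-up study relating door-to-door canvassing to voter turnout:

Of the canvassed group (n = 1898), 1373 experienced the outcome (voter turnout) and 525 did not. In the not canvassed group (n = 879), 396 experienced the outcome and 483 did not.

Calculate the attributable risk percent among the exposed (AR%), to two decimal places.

From the description: a = 1373, b = 525, c = 396, d = 483.
Risk in exposed = 1373/1898 = 0.72339; risk in unexposed = 396/879 = 0.45051.
RR = 0.72339/0.45051 = 1.60571
AR% = (RR − 1)/RR × 100 = (1.60571 − 1)/1.60571 × 100 = 37.7224%

37.72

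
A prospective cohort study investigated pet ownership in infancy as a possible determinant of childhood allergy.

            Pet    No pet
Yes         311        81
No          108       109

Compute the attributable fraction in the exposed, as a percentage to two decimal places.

42.56

Reading the table with exposure as columns: a = 311 (Pet, case), b = 108 (Pet, non-case), c = 81 (No pet, case), d = 109.
Risk in exposed = 311/419 = 0.74224; risk in unexposed = 81/190 = 0.42632.
RR = 0.74224/0.42632 = 1.74106
AR% = (RR − 1)/RR × 100 = (1.74106 − 1)/1.74106 × 100 = 42.5639%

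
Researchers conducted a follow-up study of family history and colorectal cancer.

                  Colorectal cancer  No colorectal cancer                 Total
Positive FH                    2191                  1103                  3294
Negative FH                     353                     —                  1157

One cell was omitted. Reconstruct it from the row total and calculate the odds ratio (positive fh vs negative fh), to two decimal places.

4.52

The missing cell is in the unexposed row: 1157 − 353 = 804.
So a = 2191, b = 1103, c = 353, d = 804.
OR = (a·d)/(b·c) = (2191 × 804) / (1103 × 353) = 1761564 / 389359 = 4.52427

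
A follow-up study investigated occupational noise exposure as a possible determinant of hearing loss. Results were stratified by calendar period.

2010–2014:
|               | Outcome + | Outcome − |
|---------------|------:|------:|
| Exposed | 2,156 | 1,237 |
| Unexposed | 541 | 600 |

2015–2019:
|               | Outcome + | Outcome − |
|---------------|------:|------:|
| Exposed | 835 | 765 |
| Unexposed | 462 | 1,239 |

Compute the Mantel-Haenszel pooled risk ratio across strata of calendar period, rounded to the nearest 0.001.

RR_MH = Σ(aᵢ·n₀ᵢ/nᵢ) / Σ(cᵢ·n₁ᵢ/nᵢ), with n₁ᵢ = aᵢ+bᵢ (exposed), n₀ᵢ = cᵢ+dᵢ (unexposed), nᵢ = n₁ᵢ+n₀ᵢ.
Stratum 1 (2010–2014): n₁ = 3393, n₀ = 1141, n = 4534; a·n₀/n = 2156·1141/4534 = 542.5664; c·n₁/n = 541·3393/4534 = 404.8551
Stratum 2 (2015–2019): n₁ = 1600, n₀ = 1701, n = 3301; a·n₀/n = 835·1701/3301 = 430.2742; c·n₁/n = 462·1600/3301 = 223.9321
RR_MH = (542.5664 + 430.2742) / (404.8551 + 223.9321) = 972.8405 / 628.7872 = 1.54717

1.547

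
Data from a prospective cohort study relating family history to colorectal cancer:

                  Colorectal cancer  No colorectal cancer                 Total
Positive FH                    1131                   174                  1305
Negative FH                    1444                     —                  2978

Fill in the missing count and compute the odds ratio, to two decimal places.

The missing cell is in the unexposed row: 2978 − 1444 = 1534.
So a = 1131, b = 174, c = 1444, d = 1534.
OR = (a·d)/(b·c) = (1131 × 1534) / (174 × 1444) = 1734954 / 251256 = 6.90512

6.91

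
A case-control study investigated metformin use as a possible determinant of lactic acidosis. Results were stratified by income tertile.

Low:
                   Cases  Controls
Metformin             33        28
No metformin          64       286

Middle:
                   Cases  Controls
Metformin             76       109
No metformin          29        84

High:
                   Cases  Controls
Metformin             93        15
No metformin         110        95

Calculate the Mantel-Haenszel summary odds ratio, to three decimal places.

3.588

OR_MH = Σ(aᵢdᵢ/nᵢ) / Σ(bᵢcᵢ/nᵢ), where nᵢ is the stratum total.
Stratum 1 (Low): n = 411; a·d/n = 33·286/411 = 22.9635; b·c/n = 28·64/411 = 4.3601
Stratum 2 (Middle): n = 298; a·d/n = 76·84/298 = 21.4228; b·c/n = 109·29/298 = 10.6074
Stratum 3 (High): n = 313; a·d/n = 93·95/313 = 28.2268; b·c/n = 15·110/313 = 5.2716
OR_MH = (22.9635 + 21.4228 + 28.2268) / (4.3601 + 10.6074 + 5.2716) = 72.6132 / 20.2390 = 3.58778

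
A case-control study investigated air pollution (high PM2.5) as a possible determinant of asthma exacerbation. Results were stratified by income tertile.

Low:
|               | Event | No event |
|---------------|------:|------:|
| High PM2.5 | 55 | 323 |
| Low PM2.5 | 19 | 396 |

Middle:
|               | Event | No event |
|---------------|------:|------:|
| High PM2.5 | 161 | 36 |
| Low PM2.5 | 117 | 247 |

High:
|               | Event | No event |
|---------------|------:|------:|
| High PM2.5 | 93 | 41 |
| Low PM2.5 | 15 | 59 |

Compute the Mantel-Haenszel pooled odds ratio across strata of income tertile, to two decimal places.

OR_MH = Σ(aᵢdᵢ/nᵢ) / Σ(bᵢcᵢ/nᵢ), where nᵢ is the stratum total.
Stratum 1 (Low): n = 793; a·d/n = 55·396/793 = 27.4653; b·c/n = 323·19/793 = 7.7390
Stratum 2 (Middle): n = 561; a·d/n = 161·247/561 = 70.8859; b·c/n = 36·117/561 = 7.5080
Stratum 3 (High): n = 208; a·d/n = 93·59/208 = 26.3798; b·c/n = 41·15/208 = 2.9567
OR_MH = (27.4653 + 70.8859 + 26.3798) / (7.7390 + 7.5080 + 2.9567) = 124.7310 / 18.2037 = 6.85195

6.85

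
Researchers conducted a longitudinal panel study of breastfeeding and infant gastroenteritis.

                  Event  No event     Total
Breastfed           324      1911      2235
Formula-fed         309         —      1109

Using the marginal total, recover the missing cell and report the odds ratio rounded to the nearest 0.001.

The missing cell is in the unexposed row: 1109 − 309 = 800.
So a = 324, b = 1911, c = 309, d = 800.
OR = (a·d)/(b·c) = (324 × 800) / (1911 × 309) = 259200 / 590499 = 0.43895

0.439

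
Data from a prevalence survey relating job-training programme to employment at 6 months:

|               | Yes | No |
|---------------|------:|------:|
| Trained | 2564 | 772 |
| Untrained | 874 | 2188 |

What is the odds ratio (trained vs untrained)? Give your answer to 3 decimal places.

Cells: a = 2564, b = 772, c = 874, d = 2188.
OR = (a·d)/(b·c) = (2564 × 2188) / (772 × 874) = 5610032 / 674728 = 8.31451
The odds of employment at 6 months are about 8.31 times as high in the trained group.

8.315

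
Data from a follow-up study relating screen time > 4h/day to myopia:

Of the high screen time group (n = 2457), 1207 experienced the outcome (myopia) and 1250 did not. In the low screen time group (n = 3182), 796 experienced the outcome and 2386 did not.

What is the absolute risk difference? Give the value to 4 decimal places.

0.2411

From the description: a = 1207, b = 1250, c = 796, d = 2386.
Risk in exposed = 1207/2457 = 0.491249; risk in unexposed = 796/3182 = 0.250157.
Risk difference = 0.491249 − 0.250157 = 0.241092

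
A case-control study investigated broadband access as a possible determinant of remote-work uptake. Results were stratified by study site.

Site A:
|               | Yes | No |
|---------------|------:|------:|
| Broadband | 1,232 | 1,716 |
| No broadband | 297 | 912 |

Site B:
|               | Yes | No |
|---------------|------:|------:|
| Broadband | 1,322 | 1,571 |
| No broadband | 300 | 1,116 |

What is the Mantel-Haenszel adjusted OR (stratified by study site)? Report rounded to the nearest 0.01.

OR_MH = Σ(aᵢdᵢ/nᵢ) / Σ(bᵢcᵢ/nᵢ), where nᵢ is the stratum total.
Stratum 1 (Site A): n = 4157; a·d/n = 1232·912/4157 = 270.2872; b·c/n = 1716·297/4157 = 122.6009
Stratum 2 (Site B): n = 4309; a·d/n = 1322·1116/4309 = 342.3885; b·c/n = 1571·300/4309 = 109.3757
OR_MH = (270.2872 + 342.3885) / (122.6009 + 109.3757) = 612.6757 / 231.9766 = 2.64111

2.64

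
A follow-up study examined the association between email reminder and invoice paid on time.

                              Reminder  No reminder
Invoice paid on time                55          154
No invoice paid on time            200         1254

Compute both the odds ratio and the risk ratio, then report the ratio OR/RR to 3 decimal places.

Reading the table with exposure as columns: a = 55 (Reminder, case), b = 200 (Reminder, non-case), c = 154 (No reminder, case), d = 1254.
OR = (55·1254)/(200·154) = 68970/30800 = 2.23929
Risk in exposed = 55/255 = 0.21569; risk in unexposed = 154/1408 = 0.10938; RR = 1.97199
OR/RR = 2.23929 / 1.97199 = 1.13555
The outcome is not rare, so the OR lies further from 1 than the RR.

1.136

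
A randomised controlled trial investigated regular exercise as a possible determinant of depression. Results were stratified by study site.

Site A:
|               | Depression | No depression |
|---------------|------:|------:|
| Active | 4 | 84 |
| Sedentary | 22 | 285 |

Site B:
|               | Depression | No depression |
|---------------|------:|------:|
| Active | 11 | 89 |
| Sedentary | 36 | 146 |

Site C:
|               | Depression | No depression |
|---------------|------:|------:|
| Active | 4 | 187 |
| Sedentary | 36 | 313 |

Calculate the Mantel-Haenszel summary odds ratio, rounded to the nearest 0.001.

0.382

OR_MH = Σ(aᵢdᵢ/nᵢ) / Σ(bᵢcᵢ/nᵢ), where nᵢ is the stratum total.
Stratum 1 (Site A): n = 395; a·d/n = 4·285/395 = 2.8861; b·c/n = 84·22/395 = 4.6785
Stratum 2 (Site B): n = 282; a·d/n = 11·146/282 = 5.6950; b·c/n = 89·36/282 = 11.3617
Stratum 3 (Site C): n = 540; a·d/n = 4·313/540 = 2.3185; b·c/n = 187·36/540 = 12.4667
OR_MH = (2.8861 + 5.6950 + 2.3185) / (4.6785 + 11.3617 + 12.4667) = 10.8996 / 28.5068 = 0.38235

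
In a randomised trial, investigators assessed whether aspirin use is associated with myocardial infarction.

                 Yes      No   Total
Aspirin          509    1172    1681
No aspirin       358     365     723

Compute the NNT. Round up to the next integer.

Risk in treated group = 509/1681 = 0.30280; risk in control = 358/723 = 0.49516.
Absolute risk reduction = 0.49516 − 0.30280 = 0.19236
NNT = 1 / ARR = 1 / 0.19236 = 5.199 → round up → 6

6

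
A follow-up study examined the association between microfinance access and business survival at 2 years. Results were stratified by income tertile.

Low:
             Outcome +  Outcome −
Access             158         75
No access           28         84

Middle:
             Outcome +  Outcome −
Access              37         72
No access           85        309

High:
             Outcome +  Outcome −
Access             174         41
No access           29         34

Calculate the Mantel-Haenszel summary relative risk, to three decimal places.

2.003

RR_MH = Σ(aᵢ·n₀ᵢ/nᵢ) / Σ(cᵢ·n₁ᵢ/nᵢ), with n₁ᵢ = aᵢ+bᵢ (exposed), n₀ᵢ = cᵢ+dᵢ (unexposed), nᵢ = n₁ᵢ+n₀ᵢ.
Stratum 1 (Low): n₁ = 233, n₀ = 112, n = 345; a·n₀/n = 158·112/345 = 51.2928; c·n₁/n = 28·233/345 = 18.9101
Stratum 2 (Middle): n₁ = 109, n₀ = 394, n = 503; a·n₀/n = 37·394/503 = 28.9821; c·n₁/n = 85·109/503 = 18.4195
Stratum 3 (High): n₁ = 215, n₀ = 63, n = 278; a·n₀/n = 174·63/278 = 39.4317; c·n₁/n = 29·215/278 = 22.4281
RR_MH = (51.2928 + 28.9821 + 39.4317) / (18.9101 + 18.4195 + 22.4281) = 119.7065 / 59.7577 = 2.00320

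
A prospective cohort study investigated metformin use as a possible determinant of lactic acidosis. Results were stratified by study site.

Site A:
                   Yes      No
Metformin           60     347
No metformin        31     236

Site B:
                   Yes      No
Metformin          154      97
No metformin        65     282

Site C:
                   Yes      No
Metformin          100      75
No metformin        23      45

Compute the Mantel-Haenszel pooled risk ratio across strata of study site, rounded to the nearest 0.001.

2.255

RR_MH = Σ(aᵢ·n₀ᵢ/nᵢ) / Σ(cᵢ·n₁ᵢ/nᵢ), with n₁ᵢ = aᵢ+bᵢ (exposed), n₀ᵢ = cᵢ+dᵢ (unexposed), nᵢ = n₁ᵢ+n₀ᵢ.
Stratum 1 (Site A): n₁ = 407, n₀ = 267, n = 674; a·n₀/n = 60·267/674 = 23.7685; c·n₁/n = 31·407/674 = 18.7196
Stratum 2 (Site B): n₁ = 251, n₀ = 347, n = 598; a·n₀/n = 154·347/598 = 89.3612; c·n₁/n = 65·251/598 = 27.2826
Stratum 3 (Site C): n₁ = 175, n₀ = 68, n = 243; a·n₀/n = 100·68/243 = 27.9835; c·n₁/n = 23·175/243 = 16.5638
RR_MH = (23.7685 + 89.3612 + 27.9835) / (18.7196 + 27.2826 + 16.5638) = 141.1133 / 62.5660 = 2.25543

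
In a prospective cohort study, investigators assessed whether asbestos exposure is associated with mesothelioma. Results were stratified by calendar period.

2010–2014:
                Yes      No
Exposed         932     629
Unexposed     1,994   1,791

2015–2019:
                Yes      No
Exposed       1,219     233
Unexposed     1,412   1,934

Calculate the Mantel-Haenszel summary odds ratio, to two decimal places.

OR_MH = Σ(aᵢdᵢ/nᵢ) / Σ(bᵢcᵢ/nᵢ), where nᵢ is the stratum total.
Stratum 1 (2010–2014): n = 5346; a·d/n = 932·1791/5346 = 312.2357; b·c/n = 629·1994/5346 = 234.6102
Stratum 2 (2015–2019): n = 4798; a·d/n = 1219·1934/4798 = 491.3602; b·c/n = 233·1412/4798 = 68.5694
OR_MH = (312.2357 + 491.3602) / (234.6102 + 68.5694) = 803.5958 / 303.1796 = 2.65056

2.65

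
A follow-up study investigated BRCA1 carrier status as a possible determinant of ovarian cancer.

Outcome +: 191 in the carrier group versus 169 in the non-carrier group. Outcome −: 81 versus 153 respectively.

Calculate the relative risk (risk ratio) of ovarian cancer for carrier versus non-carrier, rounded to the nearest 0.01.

From the description: a = 191, b = 81, c = 169, d = 153.
Risk in exposed = 191/272 = 0.70221; risk in unexposed = 169/322 = 0.52484.
RR = 0.70221 / 0.52484 = 1.33793
The risk among the exposed is 1.34 times that among the unexposed.

1.34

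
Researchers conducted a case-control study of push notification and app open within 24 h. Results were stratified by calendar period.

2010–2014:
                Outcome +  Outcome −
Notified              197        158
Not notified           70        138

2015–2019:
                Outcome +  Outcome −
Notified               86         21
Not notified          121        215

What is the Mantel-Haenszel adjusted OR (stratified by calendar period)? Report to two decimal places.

3.55

OR_MH = Σ(aᵢdᵢ/nᵢ) / Σ(bᵢcᵢ/nᵢ), where nᵢ is the stratum total.
Stratum 1 (2010–2014): n = 563; a·d/n = 197·138/563 = 48.2877; b·c/n = 158·70/563 = 19.6448
Stratum 2 (2015–2019): n = 443; a·d/n = 86·215/443 = 41.7381; b·c/n = 21·121/443 = 5.7359
OR_MH = (48.2877 + 41.7381) / (19.6448 + 5.7359) = 90.0259 / 25.3807 = 3.54703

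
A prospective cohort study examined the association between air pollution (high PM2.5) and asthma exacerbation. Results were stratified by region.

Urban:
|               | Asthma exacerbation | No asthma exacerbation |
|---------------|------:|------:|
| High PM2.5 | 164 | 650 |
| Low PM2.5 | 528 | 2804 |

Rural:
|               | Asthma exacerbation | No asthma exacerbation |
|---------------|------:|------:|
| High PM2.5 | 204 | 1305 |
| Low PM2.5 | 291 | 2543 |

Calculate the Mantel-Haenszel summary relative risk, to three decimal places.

RR_MH = Σ(aᵢ·n₀ᵢ/nᵢ) / Σ(cᵢ·n₁ᵢ/nᵢ), with n₁ᵢ = aᵢ+bᵢ (exposed), n₀ᵢ = cᵢ+dᵢ (unexposed), nᵢ = n₁ᵢ+n₀ᵢ.
Stratum 1 (Urban): n₁ = 814, n₀ = 3332, n = 4146; a·n₀/n = 164·3332/4146 = 131.8013; c·n₁/n = 528·814/4146 = 103.6643
Stratum 2 (Rural): n₁ = 1509, n₀ = 2834, n = 4343; a·n₀/n = 204·2834/4343 = 133.1190; c·n₁/n = 291·1509/4343 = 101.1096
RR_MH = (131.8013 + 133.1190) / (103.6643 + 101.1096) = 264.9203 / 204.7739 = 1.29372

1.294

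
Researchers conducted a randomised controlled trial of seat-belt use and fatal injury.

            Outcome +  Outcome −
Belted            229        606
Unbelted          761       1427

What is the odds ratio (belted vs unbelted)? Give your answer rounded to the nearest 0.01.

Cells: a = 229, b = 606, c = 761, d = 1427.
OR = (a·d)/(b·c) = (229 × 1427) / (606 × 761) = 326783 / 461166 = 0.70860
Exposure is associated with lower odds of fatal injury (OR = 0.71 < 1).

0.71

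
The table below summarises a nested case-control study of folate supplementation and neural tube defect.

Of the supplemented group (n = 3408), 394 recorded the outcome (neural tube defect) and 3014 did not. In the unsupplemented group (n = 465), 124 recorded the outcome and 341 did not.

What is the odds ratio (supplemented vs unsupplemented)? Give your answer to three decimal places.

0.359

From the description: a = 394, b = 3014, c = 124, d = 341.
OR = (a·d)/(b·c) = (394 × 341) / (3014 × 124) = 134354 / 373736 = 0.35949
Exposure is associated with lower odds of neural tube defect (OR = 0.36 < 1).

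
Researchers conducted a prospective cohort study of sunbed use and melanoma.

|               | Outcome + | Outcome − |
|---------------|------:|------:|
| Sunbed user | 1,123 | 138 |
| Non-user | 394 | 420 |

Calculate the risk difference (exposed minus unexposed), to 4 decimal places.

0.4065

Cells: a = 1123, b = 138, c = 394, d = 420.
Risk in exposed = 1123/1261 = 0.890563; risk in unexposed = 394/814 = 0.484029.
Risk difference = 0.890563 − 0.484029 = 0.406534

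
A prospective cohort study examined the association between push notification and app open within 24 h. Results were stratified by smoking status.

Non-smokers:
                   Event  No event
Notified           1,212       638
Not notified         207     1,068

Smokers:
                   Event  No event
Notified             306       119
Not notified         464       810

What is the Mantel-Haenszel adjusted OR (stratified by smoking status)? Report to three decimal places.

7.492

OR_MH = Σ(aᵢdᵢ/nᵢ) / Σ(bᵢcᵢ/nᵢ), where nᵢ is the stratum total.
Stratum 1 (Non-smokers): n = 3125; a·d/n = 1212·1068/3125 = 414.2131; b·c/n = 638·207/3125 = 42.2611
Stratum 2 (Smokers): n = 1699; a·d/n = 306·810/1699 = 145.8858; b·c/n = 119·464/1699 = 32.4991
OR_MH = (414.2131 + 145.8858) / (42.2611 + 32.4991) = 560.0989 / 74.7602 = 7.49194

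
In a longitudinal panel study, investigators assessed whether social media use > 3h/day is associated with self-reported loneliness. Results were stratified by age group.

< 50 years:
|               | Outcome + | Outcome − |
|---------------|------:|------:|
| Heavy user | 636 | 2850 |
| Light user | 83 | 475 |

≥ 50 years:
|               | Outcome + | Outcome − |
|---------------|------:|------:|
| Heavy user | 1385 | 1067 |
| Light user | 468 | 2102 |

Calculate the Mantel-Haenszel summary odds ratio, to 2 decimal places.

4.14

OR_MH = Σ(aᵢdᵢ/nᵢ) / Σ(bᵢcᵢ/nᵢ), where nᵢ is the stratum total.
Stratum 1 (< 50 years): n = 4044; a·d/n = 636·475/4044 = 74.7033; b·c/n = 2850·83/4044 = 58.4941
Stratum 2 (≥ 50 years): n = 5022; a·d/n = 1385·2102/5022 = 579.7033; b·c/n = 1067·468/5022 = 99.4337
OR_MH = (74.7033 + 579.7033) / (58.4941 + 99.4337) = 654.4066 / 157.9278 = 4.14371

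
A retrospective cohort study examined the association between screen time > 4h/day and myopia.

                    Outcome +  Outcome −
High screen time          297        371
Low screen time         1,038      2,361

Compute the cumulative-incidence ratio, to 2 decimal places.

Cells: a = 297, b = 371, c = 1038, d = 2361.
Risk in exposed = 297/668 = 0.44461; risk in unexposed = 1038/3399 = 0.30538.
RR = 0.44461 / 0.30538 = 1.45591
The risk among the exposed is 1.46 times that among the unexposed.

1.46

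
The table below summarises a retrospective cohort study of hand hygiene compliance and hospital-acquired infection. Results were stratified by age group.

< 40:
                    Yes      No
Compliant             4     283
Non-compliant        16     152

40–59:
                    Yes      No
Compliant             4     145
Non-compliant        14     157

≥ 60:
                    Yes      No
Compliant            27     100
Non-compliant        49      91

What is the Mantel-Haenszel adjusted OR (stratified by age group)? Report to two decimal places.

0.36

OR_MH = Σ(aᵢdᵢ/nᵢ) / Σ(bᵢcᵢ/nᵢ), where nᵢ is the stratum total.
Stratum 1 (< 40): n = 455; a·d/n = 4·152/455 = 1.3363; b·c/n = 283·16/455 = 9.9516
Stratum 2 (40–59): n = 320; a·d/n = 4·157/320 = 1.9625; b·c/n = 145·14/320 = 6.3438
Stratum 3 (≥ 60): n = 267; a·d/n = 27·91/267 = 9.2022; b·c/n = 100·49/267 = 18.3521
OR_MH = (1.3363 + 1.9625 + 9.2022) / (9.9516 + 6.3438 + 18.3521) = 12.5010 / 34.6475 = 0.36081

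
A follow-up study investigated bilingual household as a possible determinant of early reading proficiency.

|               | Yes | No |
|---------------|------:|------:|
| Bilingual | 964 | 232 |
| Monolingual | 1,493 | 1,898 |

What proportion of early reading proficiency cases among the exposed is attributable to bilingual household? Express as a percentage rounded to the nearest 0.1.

45.4

Cells: a = 964, b = 232, c = 1493, d = 1898.
Risk in exposed = 964/1196 = 0.80602; risk in unexposed = 1493/3391 = 0.44028.
RR = 0.80602/0.44028 = 1.83069
AR% = (RR − 1)/RR × 100 = (1.83069 − 1)/1.83069 × 100 = 45.3757%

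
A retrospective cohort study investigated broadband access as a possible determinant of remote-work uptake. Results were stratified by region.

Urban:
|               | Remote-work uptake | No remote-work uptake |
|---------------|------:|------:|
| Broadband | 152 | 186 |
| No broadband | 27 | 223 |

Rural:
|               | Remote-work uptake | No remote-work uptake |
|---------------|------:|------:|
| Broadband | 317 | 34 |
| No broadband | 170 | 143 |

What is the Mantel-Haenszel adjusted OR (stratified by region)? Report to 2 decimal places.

7.30

OR_MH = Σ(aᵢdᵢ/nᵢ) / Σ(bᵢcᵢ/nᵢ), where nᵢ is the stratum total.
Stratum 1 (Urban): n = 588; a·d/n = 152·223/588 = 57.6463; b·c/n = 186·27/588 = 8.5408
Stratum 2 (Rural): n = 664; a·d/n = 317·143/664 = 68.2696; b·c/n = 34·170/664 = 8.7048
OR_MH = (57.6463 + 68.2696) / (8.5408 + 8.7048) = 125.9158 / 17.2456 = 7.30132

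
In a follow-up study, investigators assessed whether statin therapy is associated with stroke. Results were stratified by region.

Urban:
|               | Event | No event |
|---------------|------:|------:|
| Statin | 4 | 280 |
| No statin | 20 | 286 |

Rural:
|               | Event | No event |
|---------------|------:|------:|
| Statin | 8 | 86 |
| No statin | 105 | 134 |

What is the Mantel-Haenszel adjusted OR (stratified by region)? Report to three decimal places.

0.141

OR_MH = Σ(aᵢdᵢ/nᵢ) / Σ(bᵢcᵢ/nᵢ), where nᵢ is the stratum total.
Stratum 1 (Urban): n = 590; a·d/n = 4·286/590 = 1.9390; b·c/n = 280·20/590 = 9.4915
Stratum 2 (Rural): n = 333; a·d/n = 8·134/333 = 3.2192; b·c/n = 86·105/333 = 27.1171
OR_MH = (1.9390 + 3.2192) / (9.4915 + 27.1171) = 5.1582 / 36.6086 = 0.14090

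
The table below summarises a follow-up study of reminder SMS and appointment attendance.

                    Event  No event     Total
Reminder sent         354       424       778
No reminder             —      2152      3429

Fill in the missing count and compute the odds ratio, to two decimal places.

The missing cell is in the unexposed row: 3429 − 2152 = 1277.
So a = 354, b = 424, c = 1277, d = 2152.
OR = (a·d)/(b·c) = (354 × 2152) / (424 × 1277) = 761808 / 541448 = 1.40698

1.41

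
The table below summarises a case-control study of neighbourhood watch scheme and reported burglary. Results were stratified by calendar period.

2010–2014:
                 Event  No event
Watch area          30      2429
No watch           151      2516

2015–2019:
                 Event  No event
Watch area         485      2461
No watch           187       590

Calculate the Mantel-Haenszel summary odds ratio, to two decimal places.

OR_MH = Σ(aᵢdᵢ/nᵢ) / Σ(bᵢcᵢ/nᵢ), where nᵢ is the stratum total.
Stratum 1 (2010–2014): n = 5126; a·d/n = 30·2516/5126 = 14.7249; b·c/n = 2429·151/5126 = 71.5527
Stratum 2 (2015–2019): n = 3723; a·d/n = 485·590/3723 = 76.8601; b·c/n = 2461·187/3723 = 123.6119
OR_MH = (14.7249 + 76.8601) / (71.5527 + 123.6119) = 91.5850 / 195.1645 = 0.46927

0.47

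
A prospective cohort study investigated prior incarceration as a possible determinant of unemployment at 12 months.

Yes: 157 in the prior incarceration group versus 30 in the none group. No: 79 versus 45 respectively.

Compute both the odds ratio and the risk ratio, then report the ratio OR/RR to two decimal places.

From the description: a = 157, b = 79, c = 30, d = 45.
OR = (157·45)/(79·30) = 7065/2370 = 2.98101
Risk in exposed = 157/236 = 0.66525; risk in unexposed = 30/75 = 0.40000; RR = 1.66314
OR/RR = 2.98101 / 1.66314 = 1.79241
The outcome is not rare, so the OR lies further from 1 than the RR.

1.79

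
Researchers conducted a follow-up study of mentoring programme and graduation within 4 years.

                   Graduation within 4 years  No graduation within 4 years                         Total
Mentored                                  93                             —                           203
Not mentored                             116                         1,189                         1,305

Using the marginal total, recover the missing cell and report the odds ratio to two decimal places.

The missing cell is in the exposed row: 203 − 93 = 110.
So a = 93, b = 110, c = 116, d = 1189.
OR = (a·d)/(b·c) = (93 × 1189) / (110 × 116) = 110577 / 12760 = 8.66591

8.67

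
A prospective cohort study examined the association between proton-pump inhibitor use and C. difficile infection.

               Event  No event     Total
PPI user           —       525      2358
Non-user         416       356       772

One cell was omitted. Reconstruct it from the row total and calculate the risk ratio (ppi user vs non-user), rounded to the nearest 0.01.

1.44

The missing cell is in the exposed row: 2358 − 525 = 1833.
So a = 1833, b = 525, c = 416, d = 356.
RR = [a/(a+b)] / [c/(c+d)] = (1833/2358) / (416/772) = 0.77735/0.53886 = 1.44259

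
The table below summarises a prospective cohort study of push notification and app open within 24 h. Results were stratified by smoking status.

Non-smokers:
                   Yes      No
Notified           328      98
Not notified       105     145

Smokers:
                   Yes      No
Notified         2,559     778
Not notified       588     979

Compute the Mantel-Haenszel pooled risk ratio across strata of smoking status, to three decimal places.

2.014

RR_MH = Σ(aᵢ·n₀ᵢ/nᵢ) / Σ(cᵢ·n₁ᵢ/nᵢ), with n₁ᵢ = aᵢ+bᵢ (exposed), n₀ᵢ = cᵢ+dᵢ (unexposed), nᵢ = n₁ᵢ+n₀ᵢ.
Stratum 1 (Non-smokers): n₁ = 426, n₀ = 250, n = 676; a·n₀/n = 328·250/676 = 121.3018; c·n₁/n = 105·426/676 = 66.1686
Stratum 2 (Smokers): n₁ = 3337, n₀ = 1567, n = 4904; a·n₀/n = 2559·1567/4904 = 817.6903; c·n₁/n = 588·3337/4904 = 400.1134
RR_MH = (121.3018 + 817.6903) / (66.1686 + 400.1134) = 938.9920 / 466.2820 = 2.01379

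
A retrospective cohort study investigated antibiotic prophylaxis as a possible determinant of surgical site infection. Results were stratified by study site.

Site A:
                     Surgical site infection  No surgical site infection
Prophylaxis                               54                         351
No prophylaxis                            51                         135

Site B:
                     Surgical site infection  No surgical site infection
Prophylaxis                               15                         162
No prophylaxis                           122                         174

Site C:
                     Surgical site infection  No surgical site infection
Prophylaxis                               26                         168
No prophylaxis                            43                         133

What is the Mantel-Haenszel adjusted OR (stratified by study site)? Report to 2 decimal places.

OR_MH = Σ(aᵢdᵢ/nᵢ) / Σ(bᵢcᵢ/nᵢ), where nᵢ is the stratum total.
Stratum 1 (Site A): n = 591; a·d/n = 54·135/591 = 12.3350; b·c/n = 351·51/591 = 30.2893
Stratum 2 (Site B): n = 473; a·d/n = 15·174/473 = 5.5180; b·c/n = 162·122/473 = 41.7844
Stratum 3 (Site C): n = 370; a·d/n = 26·133/370 = 9.3459; b·c/n = 168·43/370 = 19.5243
OR_MH = (12.3350 + 5.5180 + 9.3459) / (30.2893 + 41.7844 + 19.5243) = 27.1989 / 91.5980 = 0.29694

0.30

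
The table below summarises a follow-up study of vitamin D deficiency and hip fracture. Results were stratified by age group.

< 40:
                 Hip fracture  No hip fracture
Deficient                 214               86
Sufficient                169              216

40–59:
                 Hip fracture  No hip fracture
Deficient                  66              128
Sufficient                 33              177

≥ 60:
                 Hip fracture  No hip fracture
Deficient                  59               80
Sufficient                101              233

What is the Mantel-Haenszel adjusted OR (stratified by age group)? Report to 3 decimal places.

2.573

OR_MH = Σ(aᵢdᵢ/nᵢ) / Σ(bᵢcᵢ/nᵢ), where nᵢ is the stratum total.
Stratum 1 (< 40): n = 685; a·d/n = 214·216/685 = 67.4803; b·c/n = 86·169/685 = 21.2175
Stratum 2 (40–59): n = 404; a·d/n = 66·177/404 = 28.9158; b·c/n = 128·33/404 = 10.4554
Stratum 3 (≥ 60): n = 473; a·d/n = 59·233/473 = 29.0634; b·c/n = 80·101/473 = 17.0825
OR_MH = (67.4803 + 28.9158 + 29.0634) / (21.2175 + 10.4554 + 17.0825) = 125.4596 / 48.7554 = 2.57324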